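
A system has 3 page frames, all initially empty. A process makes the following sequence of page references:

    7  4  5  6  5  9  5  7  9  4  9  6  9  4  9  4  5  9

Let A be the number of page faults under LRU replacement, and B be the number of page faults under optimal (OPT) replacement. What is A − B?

Under LRU: F F F F . F . F . F . F . . . . F . → 9 faults.
Under OPT: F F F F . F . . . F . F . . . . F . → 8 faults.
A − B = 9 − 8 = 1.

1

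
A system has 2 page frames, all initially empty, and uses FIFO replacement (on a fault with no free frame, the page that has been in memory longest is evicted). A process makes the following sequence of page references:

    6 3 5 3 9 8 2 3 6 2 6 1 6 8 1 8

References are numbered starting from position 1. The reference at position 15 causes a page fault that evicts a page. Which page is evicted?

6

pos 1: 6 → fault, frames {6}
pos 2: 3 → fault, frames {6,3}
pos 3: 5 → fault, evict 6, frames {3,5}
pos 4: 3 → hit
pos 5: 9 → fault, evict 3, frames {5,9}
pos 6: 8 → fault, evict 5, frames {9,8}
pos 7: 2 → fault, evict 9, frames {8,2}
pos 8: 3 → fault, evict 8, frames {2,3}
pos 9: 6 → fault, evict 2, frames {3,6}
pos 10: 2 → fault, evict 3, frames {6,2}
pos 11: 6 → hit
pos 12: 1 → fault, evict 6, frames {2,1}
pos 13: 6 → fault, evict 2, frames {1,6}
pos 14: 8 → fault, evict 1, frames {6,8}
pos 15: 1 → fault, evict 6, frames {8,1}
At position 15, page 6 is evicted.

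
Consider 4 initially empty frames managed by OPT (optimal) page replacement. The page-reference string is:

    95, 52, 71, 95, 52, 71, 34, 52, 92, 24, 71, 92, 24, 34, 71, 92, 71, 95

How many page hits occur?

95 -> fault, frames {95}
52 -> fault, frames {95,52}
71 -> fault, frames {95,52,71}
95 -> hit
52 -> hit
71 -> hit
34 -> fault, frames {95,52,71,34}
52 -> hit
92 -> fault, evict 52, frames {95,71,34,92}
24 -> fault, evict 95, frames {71,34,92,24}
71 -> hit
92 -> hit
24 -> hit
34 -> hit
71 -> hit
92 -> hit
71 -> hit
95 -> fault, evict 24, frames {71,34,92,95}
Hits: 11.

11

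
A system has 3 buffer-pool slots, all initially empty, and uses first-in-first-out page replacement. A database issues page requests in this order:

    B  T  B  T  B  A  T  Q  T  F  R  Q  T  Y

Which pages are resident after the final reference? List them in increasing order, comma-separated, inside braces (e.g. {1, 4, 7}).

B -> fault, frames [B]
T -> fault, frames [B, T]
B -> hit
T -> hit
B -> hit
A -> fault, frames [B, T, A]
T -> hit
Q -> fault, evict B, frames [T, A, Q]
T -> hit
F -> fault, evict T, frames [A, Q, F]
R -> fault, evict A, frames [Q, F, R]
Q -> hit
T -> fault, evict Q, frames [F, R, T]
Y -> fault, evict F, frames [R, T, Y]

{R, T, Y}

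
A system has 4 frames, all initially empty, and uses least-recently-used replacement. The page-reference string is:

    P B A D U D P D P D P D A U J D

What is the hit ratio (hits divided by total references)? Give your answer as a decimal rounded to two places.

0.56

P: fault, frames [P]
B: fault, frames [P, B]
A: fault, frames [P, B, A]
D: fault, frames [P, B, A, D]
U: fault, evict P, frames [B, A, D, U]
D: hit
P: fault, evict B, frames [A, U, D, P]
D: hit
P: hit
D: hit
P: hit
D: hit
A: hit
U: hit
J: fault, evict P, frames [D, A, U, J]
D: hit
Hits: 9 of 16 references → 9/16 = 0.5625.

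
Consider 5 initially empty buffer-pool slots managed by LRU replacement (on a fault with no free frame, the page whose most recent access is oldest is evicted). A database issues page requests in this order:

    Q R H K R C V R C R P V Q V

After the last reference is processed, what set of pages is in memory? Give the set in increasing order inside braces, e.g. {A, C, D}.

{C, P, Q, R, V}

Q → miss, frames [Q]
R → miss, frames [Q, R]
H → miss, frames [Q, R, H]
K → miss, frames [Q, R, H, K]
R → hit
C → miss, frames [Q, H, K, R, C]
V → miss, evict Q, frames [H, K, R, C, V]
R → hit
C → hit
R → hit
P → miss, evict H, frames [K, V, C, R, P]
V → hit
Q → miss, evict K, frames [C, R, P, V, Q]
V → hit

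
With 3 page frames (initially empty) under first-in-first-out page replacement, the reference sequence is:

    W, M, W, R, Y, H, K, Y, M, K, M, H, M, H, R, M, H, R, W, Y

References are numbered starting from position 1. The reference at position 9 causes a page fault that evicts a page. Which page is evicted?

pos 1: W → fault, frames {W}
pos 2: M → fault, frames {W,M}
pos 3: W → hit
pos 4: R → fault, frames {W,M,R}
pos 5: Y → fault, evict W, frames {M,R,Y}
pos 6: H → fault, evict M, frames {R,Y,H}
pos 7: K → fault, evict R, frames {Y,H,K}
pos 8: Y → hit
pos 9: M → fault, evict Y, frames {H,K,M}
At position 9, page Y is evicted.

Y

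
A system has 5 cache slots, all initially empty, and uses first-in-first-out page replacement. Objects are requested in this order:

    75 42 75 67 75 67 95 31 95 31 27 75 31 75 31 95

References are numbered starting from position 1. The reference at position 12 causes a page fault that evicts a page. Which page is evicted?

42

pos 1: 75: fault, frames [75]
pos 2: 42: fault, frames [75, 42]
pos 3: 75: hit
pos 4: 67: fault, frames [75, 42, 67]
pos 5: 75: hit
pos 6: 67: hit
pos 7: 95: fault, frames [75, 42, 67, 95]
pos 8: 31: fault, frames [75, 42, 67, 95, 31]
pos 9: 95: hit
pos 10: 31: hit
pos 11: 27: fault, evict 75, frames [42, 67, 95, 31, 27]
pos 12: 75: fault, evict 42, frames [67, 95, 31, 27, 75]
At position 12, page 42 is evicted.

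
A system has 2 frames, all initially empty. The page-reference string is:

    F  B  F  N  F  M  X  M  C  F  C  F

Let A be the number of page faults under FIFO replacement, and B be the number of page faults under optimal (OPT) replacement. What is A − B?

Under FIFO: F F . F F F F . F F . . → 8 faults.
Under OPT: F F . F . F F . F F . . → 7 faults.
A − B = 8 − 7 = 1.

1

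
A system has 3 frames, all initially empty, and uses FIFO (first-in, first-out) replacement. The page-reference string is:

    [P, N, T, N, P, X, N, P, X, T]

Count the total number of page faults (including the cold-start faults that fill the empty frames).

P -> fault, frames (P)
N -> fault, frames (P N)
T -> fault, frames (P N T)
N -> hit
P -> hit
X -> fault, evict P, frames (N T X)
N -> hit
P -> fault, evict N, frames (T X P)
X -> hit
T -> hit
Page faults: 5.

5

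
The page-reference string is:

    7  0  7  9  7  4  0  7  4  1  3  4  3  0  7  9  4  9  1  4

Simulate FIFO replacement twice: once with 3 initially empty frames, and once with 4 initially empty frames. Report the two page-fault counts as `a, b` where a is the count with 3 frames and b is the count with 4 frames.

13, 11

3 frames: F F . F . F . F . F F F . F F F F . F . → 13 faults.
4 frames: F F . F . F . . . F F . . F F F F . F . → 11 faults.
11 < 13: adding a frame reduced faults, as is typical.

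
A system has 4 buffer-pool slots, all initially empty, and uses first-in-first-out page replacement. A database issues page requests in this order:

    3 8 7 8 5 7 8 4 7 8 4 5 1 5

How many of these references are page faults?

3: fault, frames [3]
8: fault, frames [3, 8]
7: fault, frames [3, 8, 7]
8: hit
5: fault, frames [3, 8, 7, 5]
7: hit
8: hit
4: fault, evict 3, frames [8, 7, 5, 4]
7: hit
8: hit
4: hit
5: hit
1: fault, evict 8, frames [7, 5, 4, 1]
5: hit
Page faults: 6.

6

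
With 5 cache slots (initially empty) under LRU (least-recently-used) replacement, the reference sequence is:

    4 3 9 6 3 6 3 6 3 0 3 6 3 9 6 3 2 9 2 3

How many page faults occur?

4 -> miss, frames (4)
3 -> miss, frames (4 3)
9 -> miss, frames (4 3 9)
6 -> miss, frames (4 3 9 6)
3 -> hit
6 -> hit
3 -> hit
6 -> hit
3 -> hit
0 -> miss, frames (4 9 6 3 0)
3 -> hit
6 -> hit
3 -> hit
9 -> hit
6 -> hit
3 -> hit
2 -> miss, evict 4, frames (0 9 6 3 2)
9 -> hit
2 -> hit
3 -> hit
Page faults: 6.

6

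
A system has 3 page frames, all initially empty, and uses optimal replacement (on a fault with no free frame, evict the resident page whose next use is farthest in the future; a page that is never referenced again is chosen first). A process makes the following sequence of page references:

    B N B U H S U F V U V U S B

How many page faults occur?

B → miss, frames (B)
N → miss, frames (B N)
B → hit
U → miss, frames (B N U)
H → miss, evict N, frames (B U H)
S → miss, evict H, frames (B U S)
U → hit
F → miss, evict B, frames (U S F)
V → miss, evict F, frames (U S V)
U → hit
V → hit
U → hit
S → hit
B → miss, evict V, frames (U S B)
Page faults: 8.

8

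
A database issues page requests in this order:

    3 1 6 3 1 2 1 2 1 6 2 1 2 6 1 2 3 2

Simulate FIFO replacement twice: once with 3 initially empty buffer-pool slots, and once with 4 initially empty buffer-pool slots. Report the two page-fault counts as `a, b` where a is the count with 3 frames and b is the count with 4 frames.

5, 4

3 frames: F F F . . F . . . . . . . . . . F . → 5 faults.
4 frames: F F F . . F . . . . . . . . . . . . → 4 faults.
4 < 5: adding a frame reduced faults, as is typical.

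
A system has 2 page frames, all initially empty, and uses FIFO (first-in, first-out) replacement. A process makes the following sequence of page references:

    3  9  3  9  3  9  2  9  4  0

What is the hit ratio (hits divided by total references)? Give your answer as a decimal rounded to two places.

3 -> fault, frames (3)
9 -> fault, frames (3 9)
3 -> hit
9 -> hit
3 -> hit
9 -> hit
2 -> fault, evict 3, frames (9 2)
9 -> hit
4 -> fault, evict 9, frames (2 4)
0 -> fault, evict 2, frames (4 0)
Hits: 5 of 10 references → 5/10 = 0.5000.

0.50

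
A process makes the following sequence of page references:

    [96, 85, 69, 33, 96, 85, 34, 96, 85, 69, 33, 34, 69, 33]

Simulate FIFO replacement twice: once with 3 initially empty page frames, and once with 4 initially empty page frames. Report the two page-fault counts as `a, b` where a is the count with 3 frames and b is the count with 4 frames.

9, 10

3 frames: F F F F F F F . . F F . . . → 9 faults.
4 frames: F F F F . . F F F F F F . . → 10 faults.
10 > 9: adding a frame increased faults — Belady's anomaly.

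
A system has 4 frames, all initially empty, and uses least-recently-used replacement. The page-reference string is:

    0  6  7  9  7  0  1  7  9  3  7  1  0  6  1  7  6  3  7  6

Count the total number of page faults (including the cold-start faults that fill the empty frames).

9

0 -> fault, frames [0]
6 -> fault, frames [0, 6]
7 -> fault, frames [0, 6, 7]
9 -> fault, frames [0, 6, 7, 9]
7 -> hit
0 -> hit
1 -> fault, evict 6, frames [9, 7, 0, 1]
7 -> hit
9 -> hit
3 -> fault, evict 0, frames [1, 7, 9, 3]
7 -> hit
1 -> hit
0 -> fault, evict 9, frames [3, 7, 1, 0]
6 -> fault, evict 3, frames [7, 1, 0, 6]
1 -> hit
7 -> hit
6 -> hit
3 -> fault, evict 0, frames [1, 7, 6, 3]
7 -> hit
6 -> hit
Page faults: 9.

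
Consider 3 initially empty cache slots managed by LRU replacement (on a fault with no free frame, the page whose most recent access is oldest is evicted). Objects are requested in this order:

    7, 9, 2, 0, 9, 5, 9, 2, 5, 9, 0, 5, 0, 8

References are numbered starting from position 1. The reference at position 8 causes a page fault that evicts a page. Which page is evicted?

pos 1: 7 -> miss, frames {7}
pos 2: 9 -> miss, frames {7,9}
pos 3: 2 -> miss, frames {7,9,2}
pos 4: 0 -> miss, evict 7, frames {9,2,0}
pos 5: 9 -> hit
pos 6: 5 -> miss, evict 2, frames {0,9,5}
pos 7: 9 -> hit
pos 8: 2 -> miss, evict 0, frames {5,9,2}
At position 8, page 0 is evicted.

0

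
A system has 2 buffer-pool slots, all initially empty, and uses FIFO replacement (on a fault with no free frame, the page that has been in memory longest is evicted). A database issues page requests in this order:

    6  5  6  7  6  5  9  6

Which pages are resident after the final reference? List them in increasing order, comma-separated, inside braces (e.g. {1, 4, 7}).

6 → fault, frames (6)
5 → fault, frames (6 5)
6 → hit
7 → fault, evict 6, frames (5 7)
6 → fault, evict 5, frames (7 6)
5 → fault, evict 7, frames (6 5)
9 → fault, evict 6, frames (5 9)
6 → fault, evict 5, frames (9 6)

{6, 9}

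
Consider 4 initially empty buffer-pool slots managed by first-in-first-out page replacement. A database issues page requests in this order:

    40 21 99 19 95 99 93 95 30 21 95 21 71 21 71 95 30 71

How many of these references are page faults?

40: fault, frames [40]
21: fault, frames [40, 21]
99: fault, frames [40, 21, 99]
19: fault, frames [40, 21, 99, 19]
95: fault, evict 40, frames [21, 99, 19, 95]
99: hit
93: fault, evict 21, frames [99, 19, 95, 93]
95: hit
30: fault, evict 99, frames [19, 95, 93, 30]
21: fault, evict 19, frames [95, 93, 30, 21]
95: hit
21: hit
71: fault, evict 95, frames [93, 30, 21, 71]
21: hit
71: hit
95: fault, evict 93, frames [30, 21, 71, 95]
30: hit
71: hit
Page faults: 10.

10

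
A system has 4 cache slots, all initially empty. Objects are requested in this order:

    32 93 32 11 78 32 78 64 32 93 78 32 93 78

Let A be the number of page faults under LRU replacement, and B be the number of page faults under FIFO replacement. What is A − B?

Under LRU: F F . F F . . F . F . . . . → 6 faults.
Under FIFO: F F . F F . . F F F . . . . → 7 faults.
A − B = 6 − 7 = -1.

-1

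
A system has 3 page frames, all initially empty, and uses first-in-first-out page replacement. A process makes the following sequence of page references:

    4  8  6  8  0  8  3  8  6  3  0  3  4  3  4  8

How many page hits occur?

5

4 → fault, frames [4]
8 → fault, frames [4, 8]
6 → fault, frames [4, 8, 6]
8 → hit
0 → fault, evict 4, frames [8, 6, 0]
8 → hit
3 → fault, evict 8, frames [6, 0, 3]
8 → fault, evict 6, frames [0, 3, 8]
6 → fault, evict 0, frames [3, 8, 6]
3 → hit
0 → fault, evict 3, frames [8, 6, 0]
3 → fault, evict 8, frames [6, 0, 3]
4 → fault, evict 6, frames [0, 3, 4]
3 → hit
4 → hit
8 → fault, evict 0, frames [3, 4, 8]
Hits: 5.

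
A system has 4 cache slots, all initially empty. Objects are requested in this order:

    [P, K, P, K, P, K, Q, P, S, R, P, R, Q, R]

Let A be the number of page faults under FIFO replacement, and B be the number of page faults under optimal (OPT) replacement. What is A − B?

Under FIFO: F F . . . . F . F F F . . . → 6 faults.
Under OPT: F F . . . . F . F F . . . . → 5 faults.
A − B = 6 − 5 = 1.

1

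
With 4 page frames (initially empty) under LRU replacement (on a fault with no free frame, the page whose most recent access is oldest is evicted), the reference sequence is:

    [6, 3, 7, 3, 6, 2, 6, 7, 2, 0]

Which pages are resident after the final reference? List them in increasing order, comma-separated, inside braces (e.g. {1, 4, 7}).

6 → fault, frames (6)
3 → fault, frames (6 3)
7 → fault, frames (6 3 7)
3 → hit
6 → hit
2 → fault, frames (7 3 6 2)
6 → hit
7 → hit
2 → hit
0 → fault, evict 3, frames (6 7 2 0)

{0, 2, 6, 7}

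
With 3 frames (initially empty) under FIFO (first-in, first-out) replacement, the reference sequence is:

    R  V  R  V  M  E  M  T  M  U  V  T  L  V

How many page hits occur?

6

R → fault, frames {R}
V → fault, frames {R,V}
R → hit
V → hit
M → fault, frames {R,V,M}
E → fault, evict R, frames {V,M,E}
M → hit
T → fault, evict V, frames {M,E,T}
M → hit
U → fault, evict M, frames {E,T,U}
V → fault, evict E, frames {T,U,V}
T → hit
L → fault, evict T, frames {U,V,L}
V → hit
Hits: 6.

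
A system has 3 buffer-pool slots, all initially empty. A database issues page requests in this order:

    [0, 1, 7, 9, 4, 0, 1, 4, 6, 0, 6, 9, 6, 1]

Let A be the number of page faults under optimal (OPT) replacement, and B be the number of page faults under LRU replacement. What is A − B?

Under OPT: F F F F F . . . F . . F . . → 7 faults.
Under LRU: F F F F F F F . F F . F . F → 11 faults.
A − B = 7 − 11 = -4.

-4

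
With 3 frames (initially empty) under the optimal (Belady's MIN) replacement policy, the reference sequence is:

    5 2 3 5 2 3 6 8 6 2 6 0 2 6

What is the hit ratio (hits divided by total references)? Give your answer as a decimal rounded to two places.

0.57

5: fault, frames {5}
2: fault, frames {5,2}
3: fault, frames {5,2,3}
5: hit
2: hit
3: hit
6: fault, evict 3, frames {5,2,6}
8: fault, evict 5, frames {2,6,8}
6: hit
2: hit
6: hit
0: fault, evict 8, frames {2,6,0}
2: hit
6: hit
Hits: 8 of 14 references → 8/14 = 0.5714.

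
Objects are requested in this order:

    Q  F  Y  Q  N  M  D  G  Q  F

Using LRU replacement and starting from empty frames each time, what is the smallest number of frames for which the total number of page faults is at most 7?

7

f=1: 10 faults
f=2: 10 faults
f=3: 9 faults
f=4: 9 faults
f=5: 8 faults
f=6: 8 faults
f=7: 7 faults
Smallest f with faults ≤ 7 is 7.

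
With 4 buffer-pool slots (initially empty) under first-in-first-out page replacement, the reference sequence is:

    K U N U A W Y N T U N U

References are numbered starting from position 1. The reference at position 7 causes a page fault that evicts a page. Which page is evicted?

pos 1: K -> miss, frames {K}
pos 2: U -> miss, frames {K,U}
pos 3: N -> miss, frames {K,U,N}
pos 4: U -> hit
pos 5: A -> miss, frames {K,U,N,A}
pos 6: W -> miss, evict K, frames {U,N,A,W}
pos 7: Y -> miss, evict U, frames {N,A,W,Y}
At position 7, page U is evicted.

U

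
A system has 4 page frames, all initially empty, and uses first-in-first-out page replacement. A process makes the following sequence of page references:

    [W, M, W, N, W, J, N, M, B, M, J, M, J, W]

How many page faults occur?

6

W: fault, frames (W)
M: fault, frames (W M)
W: hit
N: fault, frames (W M N)
W: hit
J: fault, frames (W M N J)
N: hit
M: hit
B: fault, evict W, frames (M N J B)
M: hit
J: hit
M: hit
J: hit
W: fault, evict M, frames (N J B W)
Page faults: 6.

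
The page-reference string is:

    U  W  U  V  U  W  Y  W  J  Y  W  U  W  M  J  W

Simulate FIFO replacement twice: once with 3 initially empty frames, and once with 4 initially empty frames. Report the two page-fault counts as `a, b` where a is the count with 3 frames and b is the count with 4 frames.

3 frames: F F . F . . F . F . F F . F F F → 10 faults.
4 frames: F F . F . . F . F . . F F F . . → 8 faults.
8 < 10: adding a frame reduced faults, as is typical.

10, 8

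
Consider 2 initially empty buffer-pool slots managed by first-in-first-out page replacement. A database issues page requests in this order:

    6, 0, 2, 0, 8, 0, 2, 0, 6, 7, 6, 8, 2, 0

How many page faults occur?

6: miss, frames {6}
0: miss, frames {6,0}
2: miss, evict 6, frames {0,2}
0: hit
8: miss, evict 0, frames {2,8}
0: miss, evict 2, frames {8,0}
2: miss, evict 8, frames {0,2}
0: hit
6: miss, evict 0, frames {2,6}
7: miss, evict 2, frames {6,7}
6: hit
8: miss, evict 6, frames {7,8}
2: miss, evict 7, frames {8,2}
0: miss, evict 8, frames {2,0}
Page faults: 11.

11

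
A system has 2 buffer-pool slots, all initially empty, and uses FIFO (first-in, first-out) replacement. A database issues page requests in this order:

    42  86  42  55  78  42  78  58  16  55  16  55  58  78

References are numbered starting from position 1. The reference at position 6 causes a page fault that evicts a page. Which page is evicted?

55

pos 1: 42: miss, frames {42}
pos 2: 86: miss, frames {42,86}
pos 3: 42: hit
pos 4: 55: miss, evict 42, frames {86,55}
pos 5: 78: miss, evict 86, frames {55,78}
pos 6: 42: miss, evict 55, frames {78,42}
At position 6, page 55 is evicted.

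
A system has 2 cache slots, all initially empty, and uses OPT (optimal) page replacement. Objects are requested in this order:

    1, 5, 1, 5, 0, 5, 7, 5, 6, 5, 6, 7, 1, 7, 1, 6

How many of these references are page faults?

8

1: fault, frames (1)
5: fault, frames (1 5)
1: hit
5: hit
0: fault, evict 1, frames (5 0)
5: hit
7: fault, evict 0, frames (5 7)
5: hit
6: fault, evict 7, frames (5 6)
5: hit
6: hit
7: fault, evict 5, frames (6 7)
1: fault, evict 6, frames (7 1)
7: hit
1: hit
6: fault, evict 1, frames (7 6)
Page faults: 8.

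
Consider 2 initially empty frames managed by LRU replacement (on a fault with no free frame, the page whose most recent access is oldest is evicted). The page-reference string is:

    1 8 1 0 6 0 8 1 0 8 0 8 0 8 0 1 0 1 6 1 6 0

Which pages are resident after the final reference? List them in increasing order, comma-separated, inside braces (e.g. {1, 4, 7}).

1 -> miss, frames (1)
8 -> miss, frames (1 8)
1 -> hit
0 -> miss, evict 8, frames (1 0)
6 -> miss, evict 1, frames (0 6)
0 -> hit
8 -> miss, evict 6, frames (0 8)
1 -> miss, evict 0, frames (8 1)
0 -> miss, evict 8, frames (1 0)
8 -> miss, evict 1, frames (0 8)
0 -> hit
8 -> hit
0 -> hit
8 -> hit
0 -> hit
1 -> miss, evict 8, frames (0 1)
0 -> hit
1 -> hit
6 -> miss, evict 0, frames (1 6)
1 -> hit
6 -> hit
0 -> miss, evict 1, frames (6 0)

{0, 6}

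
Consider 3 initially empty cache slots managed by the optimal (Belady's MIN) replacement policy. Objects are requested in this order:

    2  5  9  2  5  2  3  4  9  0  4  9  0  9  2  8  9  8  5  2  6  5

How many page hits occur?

12

2 → miss, frames (2)
5 → miss, frames (2 5)
9 → miss, frames (2 5 9)
2 → hit
5 → hit
2 → hit
3 → miss, evict 5, frames (2 9 3)
4 → miss, evict 3, frames (2 9 4)
9 → hit
0 → miss, evict 2, frames (9 4 0)
4 → hit
9 → hit
0 → hit
9 → hit
2 → miss, evict 0, frames (9 4 2)
8 → miss, evict 4, frames (9 2 8)
9 → hit
8 → hit
5 → miss, evict 8, frames (9 2 5)
2 → hit
6 → miss, evict 2, frames (9 5 6)
5 → hit
Hits: 12.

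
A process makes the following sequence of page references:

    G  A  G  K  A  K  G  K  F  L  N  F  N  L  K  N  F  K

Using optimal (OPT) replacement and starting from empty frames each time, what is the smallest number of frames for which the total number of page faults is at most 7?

f=1: 18 faults
f=2: 10 faults
f=3: 7 faults
f=4: 6 faults
f=5: 6 faults
f=6: 6 faults
Smallest f with faults ≤ 7 is 3.

3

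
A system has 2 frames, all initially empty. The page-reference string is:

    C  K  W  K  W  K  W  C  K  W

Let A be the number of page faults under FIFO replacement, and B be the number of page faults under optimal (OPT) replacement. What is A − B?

1

Under FIFO: F F F . . . . F F F → 6 faults.
Under OPT: F F F . . . . F . F → 5 faults.
A − B = 6 − 5 = 1.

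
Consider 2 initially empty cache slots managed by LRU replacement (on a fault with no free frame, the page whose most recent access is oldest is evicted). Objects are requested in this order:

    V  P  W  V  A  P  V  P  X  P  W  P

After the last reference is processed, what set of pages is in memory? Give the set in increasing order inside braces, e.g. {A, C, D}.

{P, W}

V: miss, frames [V]
P: miss, frames [V, P]
W: miss, evict V, frames [P, W]
V: miss, evict P, frames [W, V]
A: miss, evict W, frames [V, A]
P: miss, evict V, frames [A, P]
V: miss, evict A, frames [P, V]
P: hit
X: miss, evict V, frames [P, X]
P: hit
W: miss, evict X, frames [P, W]
P: hit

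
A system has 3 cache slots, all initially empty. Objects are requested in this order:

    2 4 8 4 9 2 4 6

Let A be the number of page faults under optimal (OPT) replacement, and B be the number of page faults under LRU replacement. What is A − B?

-1

Under OPT: F F F . F . . F → 5 faults.
Under LRU: F F F . F F . F → 6 faults.
A − B = 5 − 6 = -1.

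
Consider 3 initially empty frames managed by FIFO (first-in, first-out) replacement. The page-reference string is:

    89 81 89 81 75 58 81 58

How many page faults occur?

89 → miss, frames [89]
81 → miss, frames [89, 81]
89 → hit
81 → hit
75 → miss, frames [89, 81, 75]
58 → miss, evict 89, frames [81, 75, 58]
81 → hit
58 → hit
Page faults: 4.

4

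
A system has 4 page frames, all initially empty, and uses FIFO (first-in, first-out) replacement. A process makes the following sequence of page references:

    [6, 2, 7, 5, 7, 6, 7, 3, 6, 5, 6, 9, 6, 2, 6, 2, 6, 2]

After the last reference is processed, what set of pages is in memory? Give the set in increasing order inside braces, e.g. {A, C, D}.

{2, 3, 6, 9}

6 → fault, frames (6)
2 → fault, frames (6 2)
7 → fault, frames (6 2 7)
5 → fault, frames (6 2 7 5)
7 → hit
6 → hit
7 → hit
3 → fault, evict 6, frames (2 7 5 3)
6 → fault, evict 2, frames (7 5 3 6)
5 → hit
6 → hit
9 → fault, evict 7, frames (5 3 6 9)
6 → hit
2 → fault, evict 5, frames (3 6 9 2)
6 → hit
2 → hit
6 → hit
2 → hit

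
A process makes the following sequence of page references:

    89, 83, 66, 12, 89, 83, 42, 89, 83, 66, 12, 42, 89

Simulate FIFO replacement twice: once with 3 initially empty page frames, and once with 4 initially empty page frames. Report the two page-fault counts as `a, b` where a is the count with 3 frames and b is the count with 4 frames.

3 frames: F F F F F F F . . F F . F → 10 faults.
4 frames: F F F F . . F F F F F F F → 11 faults.
11 > 10: adding a frame increased faults — Belady's anomaly.

10, 11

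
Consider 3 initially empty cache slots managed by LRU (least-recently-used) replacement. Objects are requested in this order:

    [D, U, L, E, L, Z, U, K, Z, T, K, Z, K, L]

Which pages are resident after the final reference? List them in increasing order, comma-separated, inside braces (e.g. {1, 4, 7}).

D → fault, frames [D]
U → fault, frames [D, U]
L → fault, frames [D, U, L]
E → fault, evict D, frames [U, L, E]
L → hit
Z → fault, evict U, frames [E, L, Z]
U → fault, evict E, frames [L, Z, U]
K → fault, evict L, frames [Z, U, K]
Z → hit
T → fault, evict U, frames [K, Z, T]
K → hit
Z → hit
K → hit
L → fault, evict T, frames [Z, K, L]

{K, L, Z}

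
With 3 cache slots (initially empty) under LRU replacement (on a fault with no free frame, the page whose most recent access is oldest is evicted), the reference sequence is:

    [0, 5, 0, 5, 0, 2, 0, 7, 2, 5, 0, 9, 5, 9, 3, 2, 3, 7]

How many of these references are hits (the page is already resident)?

8

0 → miss, frames (0)
5 → miss, frames (0 5)
0 → hit
5 → hit
0 → hit
2 → miss, frames (5 0 2)
0 → hit
7 → miss, evict 5, frames (2 0 7)
2 → hit
5 → miss, evict 0, frames (7 2 5)
0 → miss, evict 7, frames (2 5 0)
9 → miss, evict 2, frames (5 0 9)
5 → hit
9 → hit
3 → miss, evict 0, frames (5 9 3)
2 → miss, evict 5, frames (9 3 2)
3 → hit
7 → miss, evict 9, frames (2 3 7)
Hits: 8.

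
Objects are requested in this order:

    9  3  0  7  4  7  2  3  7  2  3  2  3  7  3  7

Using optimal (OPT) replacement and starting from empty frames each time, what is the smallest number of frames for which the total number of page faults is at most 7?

f=1: 16 faults
f=2: 9 faults
f=3: 6 faults
f=4: 6 faults
f=5: 6 faults
f=6: 6 faults
Smallest f with faults ≤ 7 is 3.

3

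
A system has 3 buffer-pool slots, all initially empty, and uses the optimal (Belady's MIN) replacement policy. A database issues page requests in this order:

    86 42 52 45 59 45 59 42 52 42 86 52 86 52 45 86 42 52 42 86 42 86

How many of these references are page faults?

8

86 → fault, frames [86]
42 → fault, frames [86, 42]
52 → fault, frames [86, 42, 52]
45 → fault, evict 86, frames [42, 52, 45]
59 → fault, evict 52, frames [42, 45, 59]
45 → hit
59 → hit
42 → hit
52 → fault, evict 59, frames [42, 45, 52]
42 → hit
86 → fault, evict 42, frames [45, 52, 86]
52 → hit
86 → hit
52 → hit
45 → hit
86 → hit
42 → fault, evict 45, frames [52, 86, 42]
52 → hit
42 → hit
86 → hit
42 → hit
86 → hit
Page faults: 8.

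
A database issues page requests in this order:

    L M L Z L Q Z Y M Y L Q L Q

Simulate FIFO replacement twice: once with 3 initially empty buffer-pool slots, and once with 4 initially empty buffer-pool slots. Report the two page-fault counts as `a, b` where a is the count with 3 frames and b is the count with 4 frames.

3 frames: F F . F . F . F F . F F . . → 8 faults.
4 frames: F F . F . F . F . . F . . . → 6 faults.
6 < 8: adding a frame reduced faults, as is typical.

8, 6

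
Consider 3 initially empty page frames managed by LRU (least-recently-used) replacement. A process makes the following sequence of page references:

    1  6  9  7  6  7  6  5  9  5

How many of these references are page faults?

1: fault, frames {1}
6: fault, frames {1,6}
9: fault, frames {1,6,9}
7: fault, evict 1, frames {6,9,7}
6: hit
7: hit
6: hit
5: fault, evict 9, frames {7,6,5}
9: fault, evict 7, frames {6,5,9}
5: hit
Page faults: 6.

6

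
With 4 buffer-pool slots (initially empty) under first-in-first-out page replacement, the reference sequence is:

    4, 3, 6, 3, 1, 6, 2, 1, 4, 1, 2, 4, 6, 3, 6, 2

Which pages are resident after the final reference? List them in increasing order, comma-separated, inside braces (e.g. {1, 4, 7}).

{2, 3, 4, 6}

4 → miss, frames {4}
3 → miss, frames {4,3}
6 → miss, frames {4,3,6}
3 → hit
1 → miss, frames {4,3,6,1}
6 → hit
2 → miss, evict 4, frames {3,6,1,2}
1 → hit
4 → miss, evict 3, frames {6,1,2,4}
1 → hit
2 → hit
4 → hit
6 → hit
3 → miss, evict 6, frames {1,2,4,3}
6 → miss, evict 1, frames {2,4,3,6}
2 → hit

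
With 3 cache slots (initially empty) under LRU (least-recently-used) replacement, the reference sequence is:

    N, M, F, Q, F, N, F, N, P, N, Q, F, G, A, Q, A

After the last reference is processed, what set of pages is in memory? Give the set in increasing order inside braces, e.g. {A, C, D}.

{A, G, Q}

N: fault, frames (N)
M: fault, frames (N M)
F: fault, frames (N M F)
Q: fault, evict N, frames (M F Q)
F: hit
N: fault, evict M, frames (Q F N)
F: hit
N: hit
P: fault, evict Q, frames (F N P)
N: hit
Q: fault, evict F, frames (P N Q)
F: fault, evict P, frames (N Q F)
G: fault, evict N, frames (Q F G)
A: fault, evict Q, frames (F G A)
Q: fault, evict F, frames (G A Q)
A: hit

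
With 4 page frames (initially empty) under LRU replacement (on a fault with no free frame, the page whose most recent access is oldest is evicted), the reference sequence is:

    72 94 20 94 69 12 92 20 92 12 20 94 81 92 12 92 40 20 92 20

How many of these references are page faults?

72 → miss, frames {72}
94 → miss, frames {72,94}
20 → miss, frames {72,94,20}
94 → hit
69 → miss, frames {72,20,94,69}
12 → miss, evict 72, frames {20,94,69,12}
92 → miss, evict 20, frames {94,69,12,92}
20 → miss, evict 94, frames {69,12,92,20}
92 → hit
12 → hit
20 → hit
94 → miss, evict 69, frames {92,12,20,94}
81 → miss, evict 92, frames {12,20,94,81}
92 → miss, evict 12, frames {20,94,81,92}
12 → miss, evict 20, frames {94,81,92,12}
92 → hit
40 → miss, evict 94, frames {81,12,92,40}
20 → miss, evict 81, frames {12,92,40,20}
92 → hit
20 → hit
Page faults: 13.

13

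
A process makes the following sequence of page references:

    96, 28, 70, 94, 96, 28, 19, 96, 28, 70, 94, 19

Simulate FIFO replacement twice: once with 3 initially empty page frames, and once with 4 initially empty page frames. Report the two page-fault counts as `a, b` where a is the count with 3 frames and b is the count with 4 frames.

3 frames: F F F F F F F . . F F . → 9 faults.
4 frames: F F F F . . F F F F F F → 10 faults.
10 > 9: adding a frame increased faults — Belady's anomaly.

9, 10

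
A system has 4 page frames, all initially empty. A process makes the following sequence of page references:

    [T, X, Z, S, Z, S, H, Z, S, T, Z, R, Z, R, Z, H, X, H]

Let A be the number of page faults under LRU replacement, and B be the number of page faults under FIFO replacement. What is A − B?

-1

Under LRU: F F F F . . F . . F . F . . . F F . → 9 faults.
Under FIFO: F F F F . . F . . F . F F . . . F F → 10 faults.
A − B = 9 − 10 = -1.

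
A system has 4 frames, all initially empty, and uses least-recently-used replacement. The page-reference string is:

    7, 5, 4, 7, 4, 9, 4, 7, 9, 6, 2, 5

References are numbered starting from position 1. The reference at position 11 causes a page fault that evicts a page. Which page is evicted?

pos 1: 7 -> fault, frames (7)
pos 2: 5 -> fault, frames (7 5)
pos 3: 4 -> fault, frames (7 5 4)
pos 4: 7 -> hit
pos 5: 4 -> hit
pos 6: 9 -> fault, frames (5 7 4 9)
pos 7: 4 -> hit
pos 8: 7 -> hit
pos 9: 9 -> hit
pos 10: 6 -> fault, evict 5, frames (4 7 9 6)
pos 11: 2 -> fault, evict 4, frames (7 9 6 2)
At position 11, page 4 is evicted.

4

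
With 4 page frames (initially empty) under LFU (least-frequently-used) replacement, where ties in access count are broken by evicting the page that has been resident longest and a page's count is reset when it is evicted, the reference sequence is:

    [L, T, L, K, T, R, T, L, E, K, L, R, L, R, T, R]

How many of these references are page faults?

L → miss, frames (L)
T → miss, frames (L T)
L → hit
K → miss, frames (L T K)
T → hit
R → miss, frames (L T K R)
T → hit
L → hit
E → miss, evict K, frames (L T R E)
K → miss, evict R, frames (L T E K)
L → hit
R → miss, evict E, frames (L T K R)
L → hit
R → hit
T → hit
R → hit
Page faults: 7.

7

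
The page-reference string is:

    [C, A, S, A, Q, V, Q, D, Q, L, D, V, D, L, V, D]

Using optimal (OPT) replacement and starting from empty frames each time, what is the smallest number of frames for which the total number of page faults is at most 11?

f=1: 16 faults
f=2: 10 faults
f=3: 7 faults
f=4: 7 faults
f=5: 7 faults
f=6: 7 faults
f=7: 7 faults
Smallest f with faults ≤ 11 is 2.

2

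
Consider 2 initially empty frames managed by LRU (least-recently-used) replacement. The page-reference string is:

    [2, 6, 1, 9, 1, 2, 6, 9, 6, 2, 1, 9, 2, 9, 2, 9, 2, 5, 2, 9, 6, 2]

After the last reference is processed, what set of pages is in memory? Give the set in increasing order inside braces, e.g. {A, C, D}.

{2, 6}

2 → fault, frames [2]
6 → fault, frames [2, 6]
1 → fault, evict 2, frames [6, 1]
9 → fault, evict 6, frames [1, 9]
1 → hit
2 → fault, evict 9, frames [1, 2]
6 → fault, evict 1, frames [2, 6]
9 → fault, evict 2, frames [6, 9]
6 → hit
2 → fault, evict 9, frames [6, 2]
1 → fault, evict 6, frames [2, 1]
9 → fault, evict 2, frames [1, 9]
2 → fault, evict 1, frames [9, 2]
9 → hit
2 → hit
9 → hit
2 → hit
5 → fault, evict 9, frames [2, 5]
2 → hit
9 → fault, evict 5, frames [2, 9]
6 → fault, evict 2, frames [9, 6]
2 → fault, evict 9, frames [6, 2]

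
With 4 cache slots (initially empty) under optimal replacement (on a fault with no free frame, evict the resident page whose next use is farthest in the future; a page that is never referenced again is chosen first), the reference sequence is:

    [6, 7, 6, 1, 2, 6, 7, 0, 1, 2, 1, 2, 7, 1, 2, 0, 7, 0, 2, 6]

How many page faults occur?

6

6 → fault, frames {6}
7 → fault, frames {6,7}
6 → hit
1 → fault, frames {6,7,1}
2 → fault, frames {6,7,1,2}
6 → hit
7 → hit
0 → fault, evict 6, frames {7,1,2,0}
1 → hit
2 → hit
1 → hit
2 → hit
7 → hit
1 → hit
2 → hit
0 → hit
7 → hit
0 → hit
2 → hit
6 → fault, evict 0, frames {7,1,2,6}
Page faults: 6.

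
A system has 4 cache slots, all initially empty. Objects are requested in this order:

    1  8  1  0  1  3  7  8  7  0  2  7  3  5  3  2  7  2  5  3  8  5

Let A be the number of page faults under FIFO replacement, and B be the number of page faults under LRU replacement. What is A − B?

Under FIFO: F F . F . F F . . . F . . F . . . . . . F . → 8 faults.
Under LRU: F F . F . F F F . F F . F F . . . . . . F . → 11 faults.
A − B = 8 − 11 = -3.

-3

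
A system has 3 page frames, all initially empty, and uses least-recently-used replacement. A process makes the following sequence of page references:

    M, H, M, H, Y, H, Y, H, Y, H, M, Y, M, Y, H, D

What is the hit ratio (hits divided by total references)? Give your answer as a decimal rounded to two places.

0.75

M: miss, frames [M]
H: miss, frames [M, H]
M: hit
H: hit
Y: miss, frames [M, H, Y]
H: hit
Y: hit
H: hit
Y: hit
H: hit
M: hit
Y: hit
M: hit
Y: hit
H: hit
D: miss, evict M, frames [Y, H, D]
Hits: 12 of 16 references → 12/16 = 0.7500.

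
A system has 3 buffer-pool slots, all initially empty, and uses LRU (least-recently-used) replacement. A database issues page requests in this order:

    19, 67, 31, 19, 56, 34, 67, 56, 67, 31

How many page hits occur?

19 -> miss, frames [19]
67 -> miss, frames [19, 67]
31 -> miss, frames [19, 67, 31]
19 -> hit
56 -> miss, evict 67, frames [31, 19, 56]
34 -> miss, evict 31, frames [19, 56, 34]
67 -> miss, evict 19, frames [56, 34, 67]
56 -> hit
67 -> hit
31 -> miss, evict 34, frames [56, 67, 31]
Hits: 3.

3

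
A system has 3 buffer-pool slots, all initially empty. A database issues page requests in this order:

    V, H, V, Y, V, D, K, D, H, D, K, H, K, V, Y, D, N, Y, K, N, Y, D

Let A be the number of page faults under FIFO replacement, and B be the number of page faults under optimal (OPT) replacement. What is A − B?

Under FIFO: F F . F . F F . F . . . . F F F F . F . F F → 13 faults.
Under OPT: F F . F . F F . . . . . . F F . F . . . . F → 9 faults.
A − B = 13 − 9 = 4.

4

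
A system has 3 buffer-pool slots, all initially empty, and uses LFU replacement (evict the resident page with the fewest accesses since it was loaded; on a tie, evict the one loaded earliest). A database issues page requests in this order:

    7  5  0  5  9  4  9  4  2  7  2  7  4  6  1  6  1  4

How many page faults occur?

7 -> fault, frames {7}
5 -> fault, frames {7,5}
0 -> fault, frames {7,5,0}
5 -> hit
9 -> fault, evict 7, frames {5,0,9}
4 -> fault, evict 0, frames {5,9,4}
9 -> hit
4 -> hit
2 -> fault, evict 5, frames {9,4,2}
7 -> fault, evict 2, frames {9,4,7}
2 -> fault, evict 7, frames {9,4,2}
7 -> fault, evict 2, frames {9,4,7}
4 -> hit
6 -> fault, evict 7, frames {9,4,6}
1 -> fault, evict 6, frames {9,4,1}
6 -> fault, evict 1, frames {9,4,6}
1 -> fault, evict 6, frames {9,4,1}
4 -> hit
Page faults: 13.

13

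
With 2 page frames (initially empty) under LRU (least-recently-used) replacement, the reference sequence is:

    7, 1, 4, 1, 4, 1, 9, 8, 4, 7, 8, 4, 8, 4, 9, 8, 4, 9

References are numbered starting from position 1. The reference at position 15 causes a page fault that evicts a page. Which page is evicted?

8

pos 1: 7: miss, frames [7]
pos 2: 1: miss, frames [7, 1]
pos 3: 4: miss, evict 7, frames [1, 4]
pos 4: 1: hit
pos 5: 4: hit
pos 6: 1: hit
pos 7: 9: miss, evict 4, frames [1, 9]
pos 8: 8: miss, evict 1, frames [9, 8]
pos 9: 4: miss, evict 9, frames [8, 4]
pos 10: 7: miss, evict 8, frames [4, 7]
pos 11: 8: miss, evict 4, frames [7, 8]
pos 12: 4: miss, evict 7, frames [8, 4]
pos 13: 8: hit
pos 14: 4: hit
pos 15: 9: miss, evict 8, frames [4, 9]
At position 15, page 8 is evicted.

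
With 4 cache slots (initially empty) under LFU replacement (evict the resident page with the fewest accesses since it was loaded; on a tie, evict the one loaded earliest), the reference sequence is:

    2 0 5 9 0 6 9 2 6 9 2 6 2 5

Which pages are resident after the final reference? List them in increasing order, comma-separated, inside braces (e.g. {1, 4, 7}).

{2, 5, 6, 9}

2: fault, frames {2}
0: fault, frames {2,0}
5: fault, frames {2,0,5}
9: fault, frames {2,0,5,9}
0: hit
6: fault, evict 2, frames {0,5,9,6}
9: hit
2: fault, evict 5, frames {0,9,6,2}
6: hit
9: hit
2: hit
6: hit
2: hit
5: fault, evict 0, frames {9,6,2,5}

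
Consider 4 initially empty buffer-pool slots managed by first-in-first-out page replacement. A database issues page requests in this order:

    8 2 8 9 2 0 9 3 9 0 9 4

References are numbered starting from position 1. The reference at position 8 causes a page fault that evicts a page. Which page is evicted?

pos 1: 8 -> miss, frames (8)
pos 2: 2 -> miss, frames (8 2)
pos 3: 8 -> hit
pos 4: 9 -> miss, frames (8 2 9)
pos 5: 2 -> hit
pos 6: 0 -> miss, frames (8 2 9 0)
pos 7: 9 -> hit
pos 8: 3 -> miss, evict 8, frames (2 9 0 3)
At position 8, page 8 is evicted.

8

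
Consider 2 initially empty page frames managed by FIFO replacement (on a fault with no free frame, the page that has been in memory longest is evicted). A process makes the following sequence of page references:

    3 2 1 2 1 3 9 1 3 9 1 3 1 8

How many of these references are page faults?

11

3 → miss, frames (3)
2 → miss, frames (3 2)
1 → miss, evict 3, frames (2 1)
2 → hit
1 → hit
3 → miss, evict 2, frames (1 3)
9 → miss, evict 1, frames (3 9)
1 → miss, evict 3, frames (9 1)
3 → miss, evict 9, frames (1 3)
9 → miss, evict 1, frames (3 9)
1 → miss, evict 3, frames (9 1)
3 → miss, evict 9, frames (1 3)
1 → hit
8 → miss, evict 1, frames (3 8)
Page faults: 11.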